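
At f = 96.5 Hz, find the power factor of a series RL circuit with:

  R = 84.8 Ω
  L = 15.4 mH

Step 1 — Angular frequency: ω = 2π·f = 2π·96.5 = 606.3 rad/s.
Step 2 — Component impedances:
  R: Z = R = 84.8 Ω
  L: Z = jωL = j·606.3·0.0154 = 0 + j9.337 Ω
Step 3 — Series combination: Z_total = R + L = 84.8 + j9.337 Ω = 85.31∠6.3° Ω.
Step 4 — Power factor: PF = cos(φ) = Re(Z)/|Z| = 84.8/85.31 = 0.994.
Step 5 — Type: Im(Z) = 9.337 ⇒ lagging (phase φ = 6.3°).

PF = 0.994 (lagging, φ = 6.3°)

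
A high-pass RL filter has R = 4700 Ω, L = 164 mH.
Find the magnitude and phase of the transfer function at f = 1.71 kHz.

Step 1 — Angular frequency: ω = 2π·1710 = 1.074e+04 rad/s.
Step 2 — Transfer function: H(jω) = jωL/(R + jωL).
Step 3 — Numerator jωL = j·1762; denominator R + jωL = 4700 + j1762.
Step 4 — H = 0.1232 + j0.3287.
Step 5 — Magnitude: |H| = 0.351 (-9.1 dB); phase: φ = 69.4°.

|H| = 0.351 (-9.1 dB), φ = 69.4°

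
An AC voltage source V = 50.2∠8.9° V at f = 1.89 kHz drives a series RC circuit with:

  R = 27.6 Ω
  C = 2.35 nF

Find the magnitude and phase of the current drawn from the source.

Step 1 — Angular frequency: ω = 2π·f = 2π·1890 = 1.188e+04 rad/s.
Step 2 — Component impedances:
  R: Z = R = 27.6 Ω
  C: Z = 1/(jωC) = -j/(ω·C) = 0 - j3.583e+04 Ω
Step 3 — Series combination: Z_total = R + C = 27.6 - j3.583e+04 Ω = 3.583e+04∠-90.0° Ω.
Step 4 — Source phasor: V = 50.2∠8.9° V = 49.6 + j7.766 V.
Step 5 — Ohm's law: I = V / Z_total = (49.6 + j7.766) / (27.6 - j3.583e+04) = -0.0002157 + j0.001384 A.
Step 6 — Convert to polar: |I| = 0.001401 A, ∠I = 98.9°.

I = 0.001401∠98.9° A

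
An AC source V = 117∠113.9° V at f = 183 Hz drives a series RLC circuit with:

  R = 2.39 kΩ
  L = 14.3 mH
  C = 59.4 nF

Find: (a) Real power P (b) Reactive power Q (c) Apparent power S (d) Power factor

Step 1 — Angular frequency: ω = 2π·f = 2π·183 = 1150 rad/s.
Step 2 — Component impedances:
  R: Z = R = 2390 Ω
  L: Z = jωL = j·1150·0.0143 = 0 + j16.44 Ω
  C: Z = 1/(jωC) = -j/(ω·C) = 0 - j1.464e+04 Ω
Step 3 — Series combination: Z_total = R + L + C = 2390 - j1.462e+04 Ω = 1.482e+04∠-80.7° Ω.
Step 4 — Source phasor: V = 117∠113.9° V = -47.4 + j107 V.
Step 5 — Current: I = V / Z = -0.00764 - j0.001993 A = 0.007895∠-165.4° A.
Step 6 — Complex power: S = V·I* = 0.149 - j0.9117 VA.
Step 7 — Real power: P = Re(S) = 0.149 W.
Step 8 — Reactive power: Q = Im(S) = -0.9117 VAR.
Step 9 — Apparent power: |S| = 0.9237 VA.
Step 10 — Power factor: PF = P/|S| = 0.1613 (leading).

(a) P = 0.149 W  (b) Q = -0.9117 VAR  (c) S = 0.9237 VA  (d) PF = 0.1613 (leading)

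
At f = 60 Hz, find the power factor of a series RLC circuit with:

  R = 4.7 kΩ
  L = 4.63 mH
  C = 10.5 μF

Step 1 — Angular frequency: ω = 2π·f = 2π·60 = 377 rad/s.
Step 2 — Component impedances:
  R: Z = R = 4700 Ω
  L: Z = jωL = j·377·0.00463 = 0 + j1.745 Ω
  C: Z = 1/(jωC) = -j/(ω·C) = 0 - j252.6 Ω
Step 3 — Series combination: Z_total = R + L + C = 4700 - j250.9 Ω = 4707∠-3.1° Ω.
Step 4 — Power factor: PF = cos(φ) = Re(Z)/|Z| = 4700/4706.7 = 0.9986.
Step 5 — Type: Im(Z) = -250.9 ⇒ leading (phase φ = -3.1°).

PF = 0.9986 (leading, φ = -3.1°)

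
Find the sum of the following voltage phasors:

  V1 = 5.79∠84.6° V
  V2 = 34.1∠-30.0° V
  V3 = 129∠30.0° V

Step 1 — Convert each phasor to rectangular form:
  V1 = 5.79·(cos(84.6°) + j·sin(84.6°)) = 0.5449 + j5.764 V
  V2 = 34.1·(cos(-30.0°) + j·sin(-30.0°)) = 29.53 - j17.05 V
  V3 = 129·(cos(30.0°) + j·sin(30.0°)) = 111.7 + j64.5 V
Step 2 — Sum components: V_total = 141.8 + j53.21 V.
Step 3 — Convert to polar: |V_total| = 151.5 V, ∠V_total = 20.6°.

V_total = 151.5∠20.6° V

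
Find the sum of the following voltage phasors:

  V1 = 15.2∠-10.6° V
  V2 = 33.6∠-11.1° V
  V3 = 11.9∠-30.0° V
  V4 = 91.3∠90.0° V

Step 1 — Convert each phasor to rectangular form:
  V1 = 15.2·(cos(-10.6°) + j·sin(-10.6°)) = 14.94 - j2.796 V
  V2 = 33.6·(cos(-11.1°) + j·sin(-11.1°)) = 32.97 - j6.469 V
  V3 = 11.9·(cos(-30.0°) + j·sin(-30.0°)) = 10.31 - j5.95 V
  V4 = 91.3·(cos(90.0°) + j·sin(90.0°)) = 0 + j91.3 V
Step 2 — Sum components: V_total = 58.22 + j76.09 V.
Step 3 — Convert to polar: |V_total| = 95.8 V, ∠V_total = 52.6°.

V_total = 95.8∠52.6° V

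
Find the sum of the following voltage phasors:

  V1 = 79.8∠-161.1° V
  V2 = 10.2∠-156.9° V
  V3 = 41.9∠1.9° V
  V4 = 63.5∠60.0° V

Step 1 — Convert each phasor to rectangular form:
  V1 = 79.8·(cos(-161.1°) + j·sin(-161.1°)) = -75.5 - j25.85 V
  V2 = 10.2·(cos(-156.9°) + j·sin(-156.9°)) = -9.382 - j4.002 V
  V3 = 41.9·(cos(1.9°) + j·sin(1.9°)) = 41.88 + j1.389 V
  V4 = 63.5·(cos(60.0°) + j·sin(60.0°)) = 31.75 + j54.99 V
Step 2 — Sum components: V_total = -11.25 + j26.53 V.
Step 3 — Convert to polar: |V_total| = 28.82 V, ∠V_total = 113.0°.

V_total = 28.82∠113.0° V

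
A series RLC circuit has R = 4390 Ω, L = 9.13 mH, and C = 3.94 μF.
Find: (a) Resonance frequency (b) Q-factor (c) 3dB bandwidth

Step 1 — Resonance: ω₀ = 1/√(LC) = 1/√(0.00913·3.94e-06) = 5272 rad/s.
Step 2 — f₀ = ω₀/(2π) = 839.1 Hz.
Step 3 — Series Q: Q = ω₀L/R = 5272·0.00913/4390 = 0.01097.
Step 4 — Bandwidth: Δω = ω₀/Q = 4.808e+05 rad/s; BW = Δω/(2π) = 7.653e+04 Hz.

(a) f₀ = 839.1 Hz  (b) Q = 0.01097  (c) BW = 7.653e+04 Hz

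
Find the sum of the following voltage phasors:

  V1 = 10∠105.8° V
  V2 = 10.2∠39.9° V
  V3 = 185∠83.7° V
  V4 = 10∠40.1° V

Step 1 — Convert each phasor to rectangular form:
  V1 = 10·(cos(105.8°) + j·sin(105.8°)) = -2.723 + j9.622 V
  V2 = 10.2·(cos(39.9°) + j·sin(39.9°)) = 7.825 + j6.543 V
  V3 = 185·(cos(83.7°) + j·sin(83.7°)) = 20.3 + j183.9 V
  V4 = 10·(cos(40.1°) + j·sin(40.1°)) = 7.649 + j6.441 V
Step 2 — Sum components: V_total = 33.05 + j206.5 V.
Step 3 — Convert to polar: |V_total| = 209.1 V, ∠V_total = 80.9°.

V_total = 209.1∠80.9° V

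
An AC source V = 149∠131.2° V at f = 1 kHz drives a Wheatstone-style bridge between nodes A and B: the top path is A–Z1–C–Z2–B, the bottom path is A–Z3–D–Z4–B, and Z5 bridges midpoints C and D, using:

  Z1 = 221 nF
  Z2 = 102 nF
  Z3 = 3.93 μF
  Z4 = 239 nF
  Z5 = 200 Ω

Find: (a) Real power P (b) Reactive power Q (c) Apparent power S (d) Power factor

Step 1 — Angular frequency: ω = 2π·f = 2π·1000 = 6283 rad/s.
Step 2 — Component impedances:
  Z1: Z = 1/(jωC) = -j/(ω·C) = 0 - j720.2 Ω
  Z2: Z = 1/(jωC) = -j/(ω·C) = 0 - j1560 Ω
  Z3: Z = 1/(jωC) = -j/(ω·C) = 0 - j40.5 Ω
  Z4: Z = 1/(jωC) = -j/(ω·C) = 0 - j665.9 Ω
  Z5: Z = R = 200 Ω
Step 3 — Bridge requires nodal analysis (the Z5 bridge couples midpoints C and D, so the two paths cannot be reduced to a simple series/parallel combination). Setting node B to ground and injecting 1 A at node A, the 3-node admittance system at A, C, D solves to V_A = Z_AB = 10.75 - j508.9 Ω = 509∠-88.8° Ω.
Step 4 — Source phasor: V = 149∠131.2° V = -98.14 + j112.1 V.
Step 5 — Current: I = V / Z = -0.2243 - j0.1881 A = 0.2927∠-140.0° A.
Step 6 — Complex power: S = V·I* = 0.9215 - j43.61 VA.
Step 7 — Real power: P = Re(S) = 0.9215 W.
Step 8 — Reactive power: Q = Im(S) = -43.61 VAR.
Step 9 — Apparent power: |S| = 43.62 VA.
Step 10 — Power factor: PF = P/|S| = 0.02113 (leading).

(a) P = 0.9215 W  (b) Q = -43.61 VAR  (c) S = 43.62 VA  (d) PF = 0.02113 (leading)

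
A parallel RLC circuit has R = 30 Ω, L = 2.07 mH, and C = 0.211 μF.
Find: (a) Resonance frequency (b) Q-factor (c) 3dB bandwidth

Step 1 — Resonance: ω₀ = 1/√(LC) = 1/√(0.00207·2.11e-07) = 4.785e+04 rad/s.
Step 2 — f₀ = ω₀/(2π) = 7615 Hz.
Step 3 — Parallel Q: Q = R/(ω₀L) = 30/(4.785e+04·0.00207) = 0.3029.
Step 4 — Bandwidth: Δω = ω₀/Q = 1.58e+05 rad/s; BW = Δω/(2π) = 2.514e+04 Hz.

(a) f₀ = 7615 Hz  (b) Q = 0.3029  (c) BW = 2.514e+04 Hz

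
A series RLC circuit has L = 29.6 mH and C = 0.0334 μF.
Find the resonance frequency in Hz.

Step 1 — Resonance condition Im(Z)=0 gives ω₀ = 1/√(LC).
Step 2 — ω₀ = 1/√(0.0296·3.34e-08) = 3.18e+04 rad/s.
Step 3 — f₀ = ω₀/(2π) = 5062 Hz.

f₀ = 5062 Hz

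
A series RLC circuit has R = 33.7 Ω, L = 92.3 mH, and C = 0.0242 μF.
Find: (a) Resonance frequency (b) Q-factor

Step 1 — Resonance condition Im(Z)=0 gives ω₀ = 1/√(LC).
Step 2 — ω₀ = 1/√(0.0923·2.42e-08) = 2.116e+04 rad/s.
Step 3 — f₀ = ω₀/(2π) = 3368 Hz.
Step 4 — Series Q: Q = ω₀L/R = 2.116e+04·0.0923/33.7 = 57.95.

(a) f₀ = 3368 Hz  (b) Q = 57.95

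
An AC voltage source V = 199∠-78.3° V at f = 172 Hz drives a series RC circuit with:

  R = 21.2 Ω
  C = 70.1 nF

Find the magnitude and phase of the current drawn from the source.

Step 1 — Angular frequency: ω = 2π·f = 2π·172 = 1081 rad/s.
Step 2 — Component impedances:
  R: Z = R = 21.2 Ω
  C: Z = 1/(jωC) = -j/(ω·C) = 0 - j1.32e+04 Ω
Step 3 — Series combination: Z_total = R + C = 21.2 - j1.32e+04 Ω = 1.32e+04∠-89.9° Ω.
Step 4 — Source phasor: V = 199∠-78.3° V = 40.35 - j194.9 V.
Step 5 — Ohm's law: I = V / Z_total = (40.35 - j194.9) / (21.2 - j1.32e+04) = 0.01477 + j0.003033 A.
Step 6 — Convert to polar: |I| = 0.01508 A, ∠I = 11.6°.

I = 0.01508∠11.6° A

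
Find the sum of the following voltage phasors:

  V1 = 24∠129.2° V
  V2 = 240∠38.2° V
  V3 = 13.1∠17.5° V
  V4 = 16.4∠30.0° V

Step 1 — Convert each phasor to rectangular form:
  V1 = 24·(cos(129.2°) + j·sin(129.2°)) = -15.17 + j18.6 V
  V2 = 240·(cos(38.2°) + j·sin(38.2°)) = 188.6 + j148.4 V
  V3 = 13.1·(cos(17.5°) + j·sin(17.5°)) = 12.49 + j3.939 V
  V4 = 16.4·(cos(30.0°) + j·sin(30.0°)) = 14.2 + j8.2 V
Step 2 — Sum components: V_total = 200.1 + j179.2 V.
Step 3 — Convert to polar: |V_total| = 268.6 V, ∠V_total = 41.8°.

V_total = 268.6∠41.8° V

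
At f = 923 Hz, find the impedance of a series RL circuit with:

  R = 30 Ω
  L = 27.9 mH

Step 1 — Angular frequency: ω = 2π·f = 2π·923 = 5799 rad/s.
Step 2 — Component impedances:
  R: Z = R = 30 Ω
  L: Z = jωL = j·5799·0.0279 = 0 + j161.8 Ω
Step 3 — Series combination: Z_total = R + L = 30 + j161.8 Ω = 164.6∠79.5° Ω.

Z = 30 + j161.8 Ω = 164.6∠79.5° Ω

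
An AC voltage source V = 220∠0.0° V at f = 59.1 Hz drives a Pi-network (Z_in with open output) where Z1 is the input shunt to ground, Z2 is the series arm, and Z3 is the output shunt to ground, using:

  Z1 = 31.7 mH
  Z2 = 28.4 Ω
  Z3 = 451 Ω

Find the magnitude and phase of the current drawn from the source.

Step 1 — Angular frequency: ω = 2π·f = 2π·59.1 = 371.3 rad/s.
Step 2 — Component impedances:
  Z1: Z = jωL = j·371.3·0.0317 = 0 + j11.77 Ω
  Z2: Z = R = 28.4 Ω
  Z3: Z = R = 451 Ω
Step 3 — With open output, the series arm Z2 and the output shunt Z3 appear in series to ground: Z2 + Z3 = 479.4 Ω.
Step 4 — Parallel with input shunt Z1: Z_in = Z1 || (Z2 + Z3) = 0.2889 + j11.76 Ω = 11.77∠88.6° Ω.
Step 5 — Source phasor: V = 220∠0.0° V = 220 V.
Step 6 — Ohm's law: I = V / Z_total = (220) / (0.2889 + j11.76) = 0.4589 - j18.69 A.
Step 7 — Convert to polar: |I| = 18.7 A, ∠I = -88.6°.

I = 18.7∠-88.6° A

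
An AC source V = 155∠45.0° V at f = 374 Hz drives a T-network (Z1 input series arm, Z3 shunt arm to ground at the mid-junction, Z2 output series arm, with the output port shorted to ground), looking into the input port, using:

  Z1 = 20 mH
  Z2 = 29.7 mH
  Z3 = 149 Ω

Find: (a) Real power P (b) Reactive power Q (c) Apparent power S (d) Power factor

Step 1 — Angular frequency: ω = 2π·f = 2π·374 = 2350 rad/s.
Step 2 — Component impedances:
  Z1: Z = jωL = j·2350·0.02 = 0 + j47 Ω
  Z2: Z = jωL = j·2350·0.0297 = 0 + j69.79 Ω
  Z3: Z = R = 149 Ω
Step 3 — With the output port shorted to ground, the output series arm Z2 runs from the junction to ground; the shunt arm Z3 also runs from the junction to ground. They appear in parallel: Z3 || Z2 = 26.81 + j57.23 Ω.
Step 4 — Series with input arm Z1: Z_in = Z1 + (Z3 || Z2) = 26.81 + j104.2 Ω = 107.6∠75.6° Ω.
Step 5 — Source phasor: V = 155∠45.0° V = 109.6 + j109.6 V.
Step 6 — Current: I = V / Z = 1.24 - j0.7326 A = 1.44∠-30.6° A.
Step 7 — Complex power: S = V·I* = 55.61 + j216.2 VA.
Step 8 — Real power: P = Re(S) = 55.61 W.
Step 9 — Reactive power: Q = Im(S) = 216.2 VAR.
Step 10 — Apparent power: |S| = 223.2 VA.
Step 11 — Power factor: PF = P/|S| = 0.2491 (lagging).

(a) P = 55.61 W  (b) Q = 216.2 VAR  (c) S = 223.2 VA  (d) PF = 0.2491 (lagging)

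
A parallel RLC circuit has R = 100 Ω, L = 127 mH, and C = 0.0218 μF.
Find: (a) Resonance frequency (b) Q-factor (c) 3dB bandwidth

Step 1 — Resonance: ω₀ = 1/√(LC) = 1/√(0.127·2.18e-08) = 1.901e+04 rad/s.
Step 2 — f₀ = ω₀/(2π) = 3025 Hz.
Step 3 — Parallel Q: Q = R/(ω₀L) = 100/(1.901e+04·0.127) = 0.04143.
Step 4 — Bandwidth: Δω = ω₀/Q = 4.587e+05 rad/s; BW = Δω/(2π) = 7.301e+04 Hz.

(a) f₀ = 3025 Hz  (b) Q = 0.04143  (c) BW = 7.301e+04 Hz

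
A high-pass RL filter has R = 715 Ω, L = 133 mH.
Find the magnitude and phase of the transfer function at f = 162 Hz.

Step 1 — Angular frequency: ω = 2π·162 = 1018 rad/s.
Step 2 — Transfer function: H(jω) = jωL/(R + jωL).
Step 3 — Numerator jωL = j·135.4; denominator R + jωL = 715 + j135.4.
Step 4 — H = 0.03461 + j0.1828.
Step 5 — Magnitude: |H| = 0.186 (-14.6 dB); phase: φ = 79.3°.

|H| = 0.186 (-14.6 dB), φ = 79.3°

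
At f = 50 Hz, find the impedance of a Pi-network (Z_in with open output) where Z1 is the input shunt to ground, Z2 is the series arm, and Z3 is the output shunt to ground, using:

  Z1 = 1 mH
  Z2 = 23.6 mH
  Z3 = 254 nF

Step 1 — Angular frequency: ω = 2π·f = 2π·50 = 314.2 rad/s.
Step 2 — Component impedances:
  Z1: Z = jωL = j·314.2·0.001 = 0 + j0.3142 Ω
  Z2: Z = jωL = j·314.2·0.0236 = 0 + j7.414 Ω
  Z3: Z = 1/(jωC) = -j/(ω·C) = 0 - j1.253e+04 Ω
Step 3 — With open output, the series arm Z2 and the output shunt Z3 appear in series to ground: Z2 + Z3 = 0 - j1.252e+04 Ω.
Step 4 — Parallel with input shunt Z1: Z_in = Z1 || (Z2 + Z3) = 0 + j0.3142 Ω = 0.3142∠90.0° Ω.

Z = 0 + j0.3142 Ω = 0.3142∠90.0° Ω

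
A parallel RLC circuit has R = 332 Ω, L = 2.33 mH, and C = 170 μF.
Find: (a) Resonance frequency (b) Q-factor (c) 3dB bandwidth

Step 1 — Resonance: ω₀ = 1/√(LC) = 1/√(0.00233·0.00017) = 1589 rad/s.
Step 2 — f₀ = ω₀/(2π) = 252.9 Hz.
Step 3 — Parallel Q: Q = R/(ω₀L) = 332/(1589·0.00233) = 89.68.
Step 4 — Bandwidth: Δω = ω₀/Q = 17.72 rad/s; BW = Δω/(2π) = 2.82 Hz.

(a) f₀ = 252.9 Hz  (b) Q = 89.68  (c) BW = 2.82 Hz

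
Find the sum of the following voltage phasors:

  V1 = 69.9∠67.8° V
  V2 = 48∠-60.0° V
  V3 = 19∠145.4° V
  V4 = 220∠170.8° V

Step 1 — Convert each phasor to rectangular form:
  V1 = 69.9·(cos(67.8°) + j·sin(67.8°)) = 26.41 + j64.72 V
  V2 = 48·(cos(-60.0°) + j·sin(-60.0°)) = 24 - j41.57 V
  V3 = 19·(cos(145.4°) + j·sin(145.4°)) = -15.64 + j10.79 V
  V4 = 220·(cos(170.8°) + j·sin(170.8°)) = -217.2 + j35.17 V
Step 2 — Sum components: V_total = -182.4 + j69.11 V.
Step 3 — Convert to polar: |V_total| = 195.1 V, ∠V_total = 159.2°.

V_total = 195.1∠159.2° V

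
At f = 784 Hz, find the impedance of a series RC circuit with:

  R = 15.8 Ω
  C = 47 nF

Step 1 — Angular frequency: ω = 2π·f = 2π·784 = 4926 rad/s.
Step 2 — Component impedances:
  R: Z = R = 15.8 Ω
  C: Z = 1/(jωC) = -j/(ω·C) = 0 - j4319 Ω
Step 3 — Series combination: Z_total = R + C = 15.8 - j4319 Ω = 4319∠-89.8° Ω.

Z = 15.8 - j4319 Ω = 4319∠-89.8° Ω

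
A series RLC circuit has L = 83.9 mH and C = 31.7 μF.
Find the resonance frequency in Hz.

Step 1 — Resonance condition Im(Z)=0 gives ω₀ = 1/√(LC).
Step 2 — ω₀ = 1/√(0.0839·3.17e-05) = 613.2 rad/s.
Step 3 — f₀ = ω₀/(2π) = 97.59 Hz.

f₀ = 97.59 Hz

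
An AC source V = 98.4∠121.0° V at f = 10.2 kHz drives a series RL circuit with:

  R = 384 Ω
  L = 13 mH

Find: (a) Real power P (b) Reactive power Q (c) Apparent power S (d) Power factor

Step 1 — Angular frequency: ω = 2π·f = 2π·1.02e+04 = 6.409e+04 rad/s.
Step 2 — Component impedances:
  R: Z = R = 384 Ω
  L: Z = jωL = j·6.409e+04·0.013 = 0 + j833.2 Ω
Step 3 — Series combination: Z_total = R + L = 384 + j833.2 Ω = 917.4∠65.3° Ω.
Step 4 — Source phasor: V = 98.4∠121.0° V = -50.68 + j84.35 V.
Step 5 — Current: I = V / Z = 0.06037 + j0.08866 A = 0.1073∠55.7° A.
Step 6 — Complex power: S = V·I* = 4.418 + j9.585 VA.
Step 7 — Real power: P = Re(S) = 4.418 W.
Step 8 — Reactive power: Q = Im(S) = 9.585 VAR.
Step 9 — Apparent power: |S| = 10.55 VA.
Step 10 — Power factor: PF = P/|S| = 0.4186 (lagging).

(a) P = 4.418 W  (b) Q = 9.585 VAR  (c) S = 10.55 VA  (d) PF = 0.4186 (lagging)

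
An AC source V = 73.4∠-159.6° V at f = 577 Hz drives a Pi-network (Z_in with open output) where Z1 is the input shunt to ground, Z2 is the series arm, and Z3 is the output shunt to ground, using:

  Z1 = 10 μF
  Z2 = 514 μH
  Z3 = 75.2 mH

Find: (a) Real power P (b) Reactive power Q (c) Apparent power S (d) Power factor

Step 1 — Angular frequency: ω = 2π·f = 2π·577 = 3625 rad/s.
Step 2 — Component impedances:
  Z1: Z = 1/(jωC) = -j/(ω·C) = 0 - j27.58 Ω
  Z2: Z = jωL = j·3625·0.000514 = 0 + j1.863 Ω
  Z3: Z = jωL = j·3625·0.0752 = 0 + j272.6 Ω
Step 3 — With open output, the series arm Z2 and the output shunt Z3 appear in series to ground: Z2 + Z3 = 0 + j274.5 Ω.
Step 4 — Parallel with input shunt Z1: Z_in = Z1 || (Z2 + Z3) = 0 - j30.66 Ω = 30.66∠-90.0° Ω.
Step 5 — Source phasor: V = 73.4∠-159.6° V = -68.8 - j25.59 V.
Step 6 — Current: I = V / Z = 0.8344 - j2.244 A = 2.394∠-69.6° A.
Step 7 — Complex power: S = V·I* = 0 - j175.7 VA.
Step 8 — Real power: P = Re(S) = 0 W.
Step 9 — Reactive power: Q = Im(S) = -175.7 VAR.
Step 10 — Apparent power: |S| = 175.7 VA.
Step 11 — Power factor: PF = P/|S| = 0 (leading).

(a) P = 0 W  (b) Q = -175.7 VAR  (c) S = 175.7 VA  (d) PF = 0 (leading)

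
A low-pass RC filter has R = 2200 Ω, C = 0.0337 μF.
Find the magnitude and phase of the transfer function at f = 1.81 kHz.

Step 1 — Angular frequency: ω = 2π·1810 = 1.137e+04 rad/s.
Step 2 — Transfer function: H(jω) = 1/(1 + jωRC).
Step 3 — Denominator: 1 + jωRC = 1 + j·1.137e+04·2200·3.37e-08 = 1 + j0.8432.
Step 4 — H = 0.5845 - j0.4928.
Step 5 — Magnitude: |H| = 0.7645 (-2.3 dB); phase: φ = -40.1°.

|H| = 0.7645 (-2.3 dB), φ = -40.1°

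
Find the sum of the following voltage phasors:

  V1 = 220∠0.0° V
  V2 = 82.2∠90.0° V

Step 1 — Convert each phasor to rectangular form:
  V1 = 220·(cos(0.0°) + j·sin(0.0°)) = 220 V
  V2 = 82.2·(cos(90.0°) + j·sin(90.0°)) = 0 + j82.2 V
Step 2 — Sum components: V_total = 220 + j82.2 V.
Step 3 — Convert to polar: |V_total| = 234.9 V, ∠V_total = 20.5°.

V_total = 234.9∠20.5° V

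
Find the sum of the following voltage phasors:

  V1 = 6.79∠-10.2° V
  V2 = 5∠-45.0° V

Step 1 — Convert each phasor to rectangular form:
  V1 = 6.79·(cos(-10.2°) + j·sin(-10.2°)) = 6.683 - j1.202 V
  V2 = 5·(cos(-45.0°) + j·sin(-45.0°)) = 3.536 - j3.536 V
Step 2 — Sum components: V_total = 10.22 - j4.738 V.
Step 3 — Convert to polar: |V_total| = 11.26 V, ∠V_total = -24.9°.

V_total = 11.26∠-24.9° V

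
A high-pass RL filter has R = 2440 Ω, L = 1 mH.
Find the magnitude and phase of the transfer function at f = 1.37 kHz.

Step 1 — Angular frequency: ω = 2π·1370 = 8608 rad/s.
Step 2 — Transfer function: H(jω) = jωL/(R + jωL).
Step 3 — Numerator jωL = j·8.608; denominator R + jωL = 2440 + j8.608.
Step 4 — H = 1.245e-05 + j0.003528.
Step 5 — Magnitude: |H| = 0.003528 (-49.0 dB); phase: φ = 89.8°.

|H| = 0.003528 (-49.0 dB), φ = 89.8°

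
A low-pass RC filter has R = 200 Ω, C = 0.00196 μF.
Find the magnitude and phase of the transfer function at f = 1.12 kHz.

Step 1 — Angular frequency: ω = 2π·1120 = 7037 rad/s.
Step 2 — Transfer function: H(jω) = 1/(1 + jωRC).
Step 3 — Denominator: 1 + jωRC = 1 + j·7037·200·1.96e-09 = 1 + j0.002759.
Step 4 — H = 1 - j0.002759.
Step 5 — Magnitude: |H| = 1 (-0.0 dB); phase: φ = -0.2°.

|H| = 1 (-0.0 dB), φ = -0.2°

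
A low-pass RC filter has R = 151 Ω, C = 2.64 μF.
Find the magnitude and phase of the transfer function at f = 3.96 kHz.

Step 1 — Angular frequency: ω = 2π·3960 = 2.488e+04 rad/s.
Step 2 — Transfer function: H(jω) = 1/(1 + jωRC).
Step 3 — Denominator: 1 + jωRC = 1 + j·2.488e+04·151·2.64e-06 = 1 + j9.919.
Step 4 — H = 0.01006 - j0.0998.
Step 5 — Magnitude: |H| = 0.1003 (-20.0 dB); phase: φ = -84.2°.

|H| = 0.1003 (-20.0 dB), φ = -84.2°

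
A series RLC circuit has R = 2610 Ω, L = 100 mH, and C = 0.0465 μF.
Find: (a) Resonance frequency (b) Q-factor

Step 1 — Resonance condition Im(Z)=0 gives ω₀ = 1/√(LC).
Step 2 — ω₀ = 1/√(0.1·4.65e-08) = 1.466e+04 rad/s.
Step 3 — f₀ = ω₀/(2π) = 2334 Hz.
Step 4 — Series Q: Q = ω₀L/R = 1.466e+04·0.1/2610 = 0.5619.

(a) f₀ = 2334 Hz  (b) Q = 0.5619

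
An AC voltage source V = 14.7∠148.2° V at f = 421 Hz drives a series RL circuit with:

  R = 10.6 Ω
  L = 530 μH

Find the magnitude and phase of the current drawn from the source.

Step 1 — Angular frequency: ω = 2π·f = 2π·421 = 2645 rad/s.
Step 2 — Component impedances:
  R: Z = R = 10.6 Ω
  L: Z = jωL = j·2645·0.00053 = 0 + j1.402 Ω
Step 3 — Series combination: Z_total = R + L = 10.6 + j1.402 Ω = 10.69∠7.5° Ω.
Step 4 — Source phasor: V = 14.7∠148.2° V = -12.49 + j7.746 V.
Step 5 — Ohm's law: I = V / Z_total = (-12.49 + j7.746) / (10.6 + j1.402) = -1.063 + j0.8714 A.
Step 6 — Convert to polar: |I| = 1.375 A, ∠I = 140.7°.

I = 1.375∠140.7° A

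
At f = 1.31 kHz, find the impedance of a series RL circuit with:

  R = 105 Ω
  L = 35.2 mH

Step 1 — Angular frequency: ω = 2π·f = 2π·1310 = 8231 rad/s.
Step 2 — Component impedances:
  R: Z = R = 105 Ω
  L: Z = jωL = j·8231·0.0352 = 0 + j289.7 Ω
Step 3 — Series combination: Z_total = R + L = 105 + j289.7 Ω = 308.2∠70.1° Ω.

Z = 105 + j289.7 Ω = 308.2∠70.1° Ω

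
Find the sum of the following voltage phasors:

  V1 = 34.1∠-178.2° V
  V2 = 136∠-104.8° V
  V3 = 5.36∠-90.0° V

Step 1 — Convert each phasor to rectangular form:
  V1 = 34.1·(cos(-178.2°) + j·sin(-178.2°)) = -34.08 - j1.071 V
  V2 = 136·(cos(-104.8°) + j·sin(-104.8°)) = -34.74 - j131.5 V
  V3 = 5.36·(cos(-90.0°) + j·sin(-90.0°)) = 0 - j5.36 V
Step 2 — Sum components: V_total = -68.82 - j137.9 V.
Step 3 — Convert to polar: |V_total| = 154.1 V, ∠V_total = -116.5°.

V_total = 154.1∠-116.5° V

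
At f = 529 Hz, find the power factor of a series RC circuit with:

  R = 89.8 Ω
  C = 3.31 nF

Step 1 — Angular frequency: ω = 2π·f = 2π·529 = 3324 rad/s.
Step 2 — Component impedances:
  R: Z = R = 89.8 Ω
  C: Z = 1/(jωC) = -j/(ω·C) = 0 - j9.089e+04 Ω
Step 3 — Series combination: Z_total = R + C = 89.8 - j9.089e+04 Ω = 9.089e+04∠-89.9° Ω.
Step 4 — Power factor: PF = cos(φ) = Re(Z)/|Z| = 89.8/9.089e+04 = 0.000988.
Step 5 — Type: Im(Z) = -9.089e+04 ⇒ leading (phase φ = -89.9°).

PF = 0.000988 (leading, φ = -89.9°)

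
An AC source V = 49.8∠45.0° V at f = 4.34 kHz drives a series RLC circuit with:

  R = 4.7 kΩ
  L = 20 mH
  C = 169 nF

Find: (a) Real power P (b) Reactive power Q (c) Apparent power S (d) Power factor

Step 1 — Angular frequency: ω = 2π·f = 2π·4340 = 2.727e+04 rad/s.
Step 2 — Component impedances:
  R: Z = R = 4700 Ω
  L: Z = jωL = j·2.727e+04·0.02 = 0 + j545.4 Ω
  C: Z = 1/(jωC) = -j/(ω·C) = 0 - j217 Ω
Step 3 — Series combination: Z_total = R + L + C = 4700 + j328.4 Ω = 4711∠4.0° Ω.
Step 4 — Source phasor: V = 49.8∠45.0° V = 35.21 + j35.21 V.
Step 5 — Current: I = V / Z = 0.007977 + j0.006935 A = 0.01057∠41.0° A.
Step 6 — Complex power: S = V·I* = 0.5251 + j0.03669 VA.
Step 7 — Real power: P = Re(S) = 0.5251 W.
Step 8 — Reactive power: Q = Im(S) = 0.03669 VAR.
Step 9 — Apparent power: |S| = 0.5264 VA.
Step 10 — Power factor: PF = P/|S| = 0.9976 (lagging).

(a) P = 0.5251 W  (b) Q = 0.03669 VAR  (c) S = 0.5264 VA  (d) PF = 0.9976 (lagging)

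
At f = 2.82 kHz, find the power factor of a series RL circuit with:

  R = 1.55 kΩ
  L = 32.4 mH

Step 1 — Angular frequency: ω = 2π·f = 2π·2820 = 1.772e+04 rad/s.
Step 2 — Component impedances:
  R: Z = R = 1550 Ω
  L: Z = jωL = j·1.772e+04·0.0324 = 0 + j574.1 Ω
Step 3 — Series combination: Z_total = R + L = 1550 + j574.1 Ω = 1653∠20.3° Ω.
Step 4 — Power factor: PF = cos(φ) = Re(Z)/|Z| = 1550/1653 = 0.9377.
Step 5 — Type: Im(Z) = 574.1 ⇒ lagging (phase φ = 20.3°).

PF = 0.9377 (lagging, φ = 20.3°)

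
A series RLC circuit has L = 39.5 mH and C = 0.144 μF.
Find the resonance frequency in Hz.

Step 1 — Resonance condition Im(Z)=0 gives ω₀ = 1/√(LC).
Step 2 — ω₀ = 1/√(0.0395·1.44e-07) = 1.326e+04 rad/s.
Step 3 — f₀ = ω₀/(2π) = 2110 Hz.

f₀ = 2110 Hz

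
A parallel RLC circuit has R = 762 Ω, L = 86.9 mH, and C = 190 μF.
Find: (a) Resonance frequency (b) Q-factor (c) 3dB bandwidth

Step 1 — Resonance: ω₀ = 1/√(LC) = 1/√(0.0869·0.00019) = 246.1 rad/s.
Step 2 — f₀ = ω₀/(2π) = 39.17 Hz.
Step 3 — Parallel Q: Q = R/(ω₀L) = 762/(246.1·0.0869) = 35.63.
Step 4 — Bandwidth: Δω = ω₀/Q = 6.907 rad/s; BW = Δω/(2π) = 1.099 Hz.

(a) f₀ = 39.17 Hz  (b) Q = 35.63  (c) BW = 1.099 Hz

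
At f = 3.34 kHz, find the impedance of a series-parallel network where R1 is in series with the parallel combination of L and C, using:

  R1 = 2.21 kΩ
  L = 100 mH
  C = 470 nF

Step 1 — Angular frequency: ω = 2π·f = 2π·3340 = 2.099e+04 rad/s.
Step 2 — Component impedances:
  R1: Z = R = 2210 Ω
  L: Z = jωL = j·2.099e+04·0.1 = 0 + j2099 Ω
  C: Z = 1/(jωC) = -j/(ω·C) = 0 - j101.4 Ω
Step 3 — Parallel branch: L || C = 1/(1/L + 1/C) = 0 - j106.5 Ω.
Step 4 — Series with R1: Z_total = R1 + (L || C) = 2210 - j106.5 Ω = 2213∠-2.8° Ω.

Z = 2210 - j106.5 Ω = 2213∠-2.8° Ω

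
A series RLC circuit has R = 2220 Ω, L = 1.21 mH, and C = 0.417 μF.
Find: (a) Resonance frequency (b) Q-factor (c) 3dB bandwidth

Step 1 — Resonance condition Im(Z)=0 gives ω₀ = 1/√(LC).
Step 2 — ω₀ = 1/√(0.00121·4.17e-07) = 4.452e+04 rad/s.
Step 3 — f₀ = ω₀/(2π) = 7085 Hz.
Step 4 — Series Q: Q = ω₀L/R = 4.452e+04·0.00121/2220 = 0.02426.
Step 5 — 3dB bandwidth: Δω = ω₀/Q = 1.835e+06 rad/s; BW = Δω/(2π) = 2.92e+05 Hz.

(a) f₀ = 7085 Hz  (b) Q = 0.02426  (c) BW = 2.92e+05 Hz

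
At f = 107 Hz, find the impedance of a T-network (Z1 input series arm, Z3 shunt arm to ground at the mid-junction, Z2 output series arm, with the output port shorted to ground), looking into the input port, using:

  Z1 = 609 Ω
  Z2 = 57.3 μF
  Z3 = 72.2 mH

Step 1 — Angular frequency: ω = 2π·f = 2π·107 = 672.3 rad/s.
Step 2 — Component impedances:
  Z1: Z = R = 609 Ω
  Z2: Z = 1/(jωC) = -j/(ω·C) = 0 - j25.96 Ω
  Z3: Z = jωL = j·672.3·0.0722 = 0 + j48.54 Ω
Step 3 — With the output port shorted to ground, the output series arm Z2 runs from the junction to ground; the shunt arm Z3 also runs from the junction to ground. They appear in parallel: Z3 || Z2 = 0 - j55.8 Ω.
Step 4 — Series with input arm Z1: Z_in = Z1 + (Z3 || Z2) = 609 - j55.8 Ω = 611.6∠-5.2° Ω.

Z = 609 - j55.8 Ω = 611.6∠-5.2° Ω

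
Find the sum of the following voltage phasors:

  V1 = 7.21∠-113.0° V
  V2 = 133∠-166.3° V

Step 1 — Convert each phasor to rectangular form:
  V1 = 7.21·(cos(-113.0°) + j·sin(-113.0°)) = -2.817 - j6.637 V
  V2 = 133·(cos(-166.3°) + j·sin(-166.3°)) = -129.2 - j31.5 V
Step 2 — Sum components: V_total = -132 - j38.14 V.
Step 3 — Convert to polar: |V_total| = 137.4 V, ∠V_total = -163.9°.

V_total = 137.4∠-163.9° V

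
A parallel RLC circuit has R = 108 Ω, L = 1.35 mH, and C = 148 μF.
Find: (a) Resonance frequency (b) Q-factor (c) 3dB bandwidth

Step 1 — Resonance: ω₀ = 1/√(LC) = 1/√(0.00135·0.000148) = 2237 rad/s.
Step 2 — f₀ = ω₀/(2π) = 356.1 Hz.
Step 3 — Parallel Q: Q = R/(ω₀L) = 108/(2237·0.00135) = 35.76.
Step 4 — Bandwidth: Δω = ω₀/Q = 62.56 rad/s; BW = Δω/(2π) = 9.957 Hz.

(a) f₀ = 356.1 Hz  (b) Q = 35.76  (c) BW = 9.957 Hz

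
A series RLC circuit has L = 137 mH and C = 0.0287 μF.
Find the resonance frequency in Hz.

Step 1 — Resonance condition Im(Z)=0 gives ω₀ = 1/√(LC).
Step 2 — ω₀ = 1/√(0.137·2.87e-08) = 1.595e+04 rad/s.
Step 3 — f₀ = ω₀/(2π) = 2538 Hz.

f₀ = 2538 Hz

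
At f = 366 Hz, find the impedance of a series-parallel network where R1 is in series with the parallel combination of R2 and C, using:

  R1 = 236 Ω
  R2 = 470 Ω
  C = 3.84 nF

Step 1 — Angular frequency: ω = 2π·f = 2π·366 = 2300 rad/s.
Step 2 — Component impedances:
  R1: Z = R = 236 Ω
  R2: Z = R = 470 Ω
  C: Z = 1/(jωC) = -j/(ω·C) = 0 - j1.132e+05 Ω
Step 3 — Parallel branch: R2 || C = 1/(1/R2 + 1/C) = 470 - j1.951 Ω.
Step 4 — Series with R1: Z_total = R1 + (R2 || C) = 706 - j1.951 Ω = 706∠-0.2° Ω.

Z = 706 - j1.951 Ω = 706∠-0.2° Ω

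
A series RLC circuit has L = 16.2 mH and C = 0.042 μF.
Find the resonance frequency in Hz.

Step 1 — Resonance condition Im(Z)=0 gives ω₀ = 1/√(LC).
Step 2 — ω₀ = 1/√(0.0162·4.2e-08) = 3.834e+04 rad/s.
Step 3 — f₀ = ω₀/(2π) = 6102 Hz.

f₀ = 6102 Hz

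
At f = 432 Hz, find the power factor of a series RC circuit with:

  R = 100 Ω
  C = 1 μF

Step 1 — Angular frequency: ω = 2π·f = 2π·432 = 2714 rad/s.
Step 2 — Component impedances:
  R: Z = R = 100 Ω
  C: Z = 1/(jωC) = -j/(ω·C) = 0 - j368.4 Ω
Step 3 — Series combination: Z_total = R + C = 100 - j368.4 Ω = 381.7∠-74.8° Ω.
Step 4 — Power factor: PF = cos(φ) = Re(Z)/|Z| = 100/381.7 = 0.262.
Step 5 — Type: Im(Z) = -368.4 ⇒ leading (phase φ = -74.8°).

PF = 0.262 (leading, φ = -74.8°)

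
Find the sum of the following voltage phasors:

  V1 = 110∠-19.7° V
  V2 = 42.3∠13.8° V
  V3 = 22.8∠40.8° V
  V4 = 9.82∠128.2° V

Step 1 — Convert each phasor to rectangular form:
  V1 = 110·(cos(-19.7°) + j·sin(-19.7°)) = 103.6 - j37.08 V
  V2 = 42.3·(cos(13.8°) + j·sin(13.8°)) = 41.08 + j10.09 V
  V3 = 22.8·(cos(40.8°) + j·sin(40.8°)) = 17.26 + j14.9 V
  V4 = 9.82·(cos(128.2°) + j·sin(128.2°)) = -6.073 + j7.717 V
Step 2 — Sum components: V_total = 155.8 - j4.375 V.
Step 3 — Convert to polar: |V_total| = 155.9 V, ∠V_total = -1.6°.

V_total = 155.9∠-1.6° V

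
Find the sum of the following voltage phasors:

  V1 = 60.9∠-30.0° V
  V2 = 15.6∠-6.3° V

Step 1 — Convert each phasor to rectangular form:
  V1 = 60.9·(cos(-30.0°) + j·sin(-30.0°)) = 52.74 - j30.45 V
  V2 = 15.6·(cos(-6.3°) + j·sin(-6.3°)) = 15.51 - j1.712 V
Step 2 — Sum components: V_total = 68.25 - j32.16 V.
Step 3 — Convert to polar: |V_total| = 75.45 V, ∠V_total = -25.2°.

V_total = 75.45∠-25.2° V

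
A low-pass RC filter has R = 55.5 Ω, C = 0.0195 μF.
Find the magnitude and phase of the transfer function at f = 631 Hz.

Step 1 — Angular frequency: ω = 2π·631 = 3965 rad/s.
Step 2 — Transfer function: H(jω) = 1/(1 + jωRC).
Step 3 — Denominator: 1 + jωRC = 1 + j·3965·55.5·1.95e-08 = 1 + j0.004291.
Step 4 — H = 1 - j0.004291.
Step 5 — Magnitude: |H| = 1 (-0.0 dB); phase: φ = -0.2°.

|H| = 1 (-0.0 dB), φ = -0.2°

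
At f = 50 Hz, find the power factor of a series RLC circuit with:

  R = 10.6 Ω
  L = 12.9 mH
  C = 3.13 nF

Step 1 — Angular frequency: ω = 2π·f = 2π·50 = 314.2 rad/s.
Step 2 — Component impedances:
  R: Z = R = 10.6 Ω
  L: Z = jωL = j·314.2·0.0129 = 0 + j4.053 Ω
  C: Z = 1/(jωC) = -j/(ω·C) = 0 - j1.017e+06 Ω
Step 3 — Series combination: Z_total = R + L + C = 10.6 - j1.017e+06 Ω = 1.017e+06∠-90.0° Ω.
Step 4 — Power factor: PF = cos(φ) = Re(Z)/|Z| = 10.6/1.017e+06 = 1.042e-05.
Step 5 — Type: Im(Z) = -1.017e+06 ⇒ leading (phase φ = -90.0°).

PF = 1.042e-05 (leading, φ = -90.0°)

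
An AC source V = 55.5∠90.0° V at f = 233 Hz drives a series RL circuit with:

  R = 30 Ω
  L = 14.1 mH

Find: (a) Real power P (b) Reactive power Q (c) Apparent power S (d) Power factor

Step 1 — Angular frequency: ω = 2π·f = 2π·233 = 1464 rad/s.
Step 2 — Component impedances:
  R: Z = R = 30 Ω
  L: Z = jωL = j·1464·0.0141 = 0 + j20.64 Ω
Step 3 — Series combination: Z_total = R + L = 30 + j20.64 Ω = 36.42∠34.5° Ω.
Step 4 — Source phasor: V = 55.5∠90.0° V = 0 + j55.5 V.
Step 5 — Current: I = V / Z = 0.8639 + j1.256 A = 1.524∠55.5° A.
Step 6 — Complex power: S = V·I* = 69.68 + j47.95 VA.
Step 7 — Real power: P = Re(S) = 69.68 W.
Step 8 — Reactive power: Q = Im(S) = 47.95 VAR.
Step 9 — Apparent power: |S| = 84.59 VA.
Step 10 — Power factor: PF = P/|S| = 0.8238 (lagging).

(a) P = 69.68 W  (b) Q = 47.95 VAR  (c) S = 84.59 VA  (d) PF = 0.8238 (lagging)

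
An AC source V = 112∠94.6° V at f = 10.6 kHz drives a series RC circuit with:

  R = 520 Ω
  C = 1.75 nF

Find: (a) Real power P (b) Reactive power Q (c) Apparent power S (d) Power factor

Step 1 — Angular frequency: ω = 2π·f = 2π·1.06e+04 = 6.66e+04 rad/s.
Step 2 — Component impedances:
  R: Z = R = 520 Ω
  C: Z = 1/(jωC) = -j/(ω·C) = 0 - j8580 Ω
Step 3 — Series combination: Z_total = R + C = 520 - j8580 Ω = 8596∠-86.5° Ω.
Step 4 — Source phasor: V = 112∠94.6° V = -8.982 + j111.6 V.
Step 5 — Current: I = V / Z = -0.01303 - j0.0002573 A = 0.01303∠-178.9° A.
Step 6 — Complex power: S = V·I* = 0.08829 - j1.457 VA.
Step 7 — Real power: P = Re(S) = 0.08829 W.
Step 8 — Reactive power: Q = Im(S) = -1.457 VAR.
Step 9 — Apparent power: |S| = 1.459 VA.
Step 10 — Power factor: PF = P/|S| = 0.0605 (leading).

(a) P = 0.08829 W  (b) Q = -1.457 VAR  (c) S = 1.459 VA  (d) PF = 0.0605 (leading)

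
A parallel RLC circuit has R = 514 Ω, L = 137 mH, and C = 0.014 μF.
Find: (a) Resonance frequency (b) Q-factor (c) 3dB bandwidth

Step 1 — Resonance: ω₀ = 1/√(LC) = 1/√(0.137·1.4e-08) = 2.283e+04 rad/s.
Step 2 — f₀ = ω₀/(2π) = 3634 Hz.
Step 3 — Parallel Q: Q = R/(ω₀L) = 514/(2.283e+04·0.137) = 0.1643.
Step 4 — Bandwidth: Δω = ω₀/Q = 1.39e+05 rad/s; BW = Δω/(2π) = 2.212e+04 Hz.

(a) f₀ = 3634 Hz  (b) Q = 0.1643  (c) BW = 2.212e+04 Hz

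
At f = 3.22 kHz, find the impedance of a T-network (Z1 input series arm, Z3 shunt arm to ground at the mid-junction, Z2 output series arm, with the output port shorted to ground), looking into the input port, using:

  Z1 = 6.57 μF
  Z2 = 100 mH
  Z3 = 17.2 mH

Step 1 — Angular frequency: ω = 2π·f = 2π·3220 = 2.023e+04 rad/s.
Step 2 — Component impedances:
  Z1: Z = 1/(jωC) = -j/(ω·C) = 0 - j7.523 Ω
  Z2: Z = jωL = j·2.023e+04·0.1 = 0 + j2023 Ω
  Z3: Z = jωL = j·2.023e+04·0.0172 = 0 + j348 Ω
Step 3 — With the output port shorted to ground, the output series arm Z2 runs from the junction to ground; the shunt arm Z3 also runs from the junction to ground. They appear in parallel: Z3 || Z2 = 0 + j296.9 Ω.
Step 4 — Series with input arm Z1: Z_in = Z1 + (Z3 || Z2) = 0 + j289.4 Ω = 289.4∠90.0° Ω.

Z = 0 + j289.4 Ω = 289.4∠90.0° Ω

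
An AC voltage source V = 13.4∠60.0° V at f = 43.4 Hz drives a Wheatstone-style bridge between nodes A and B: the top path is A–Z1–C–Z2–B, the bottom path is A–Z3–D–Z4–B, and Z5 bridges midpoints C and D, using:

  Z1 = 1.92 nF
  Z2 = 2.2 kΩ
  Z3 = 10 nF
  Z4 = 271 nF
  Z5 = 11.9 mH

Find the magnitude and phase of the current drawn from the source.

Step 1 — Angular frequency: ω = 2π·f = 2π·43.4 = 272.7 rad/s.
Step 2 — Component impedances:
  Z1: Z = 1/(jωC) = -j/(ω·C) = 0 - j1.91e+06 Ω
  Z2: Z = R = 2200 Ω
  Z3: Z = 1/(jωC) = -j/(ω·C) = 0 - j3.667e+05 Ω
  Z4: Z = 1/(jωC) = -j/(ω·C) = 0 - j1.353e+04 Ω
  Z5: Z = jωL = j·272.7·0.0119 = 0 + j3.245 Ω
Step 3 — Bridge requires nodal analysis (the Z5 bridge couples midpoints C and D, so the two paths cannot be reduced to a simple series/parallel combination). Setting node B to ground and injecting 1 A at node A, the 3-node admittance system at A, C, D solves to V_A = Z_AB = 2144 - j3.08e+05 Ω = 3.08e+05∠-89.6° Ω.
Step 4 — Source phasor: V = 13.4∠60.0° V = 6.7 + j11.6 V.
Step 5 — Ohm's law: I = V / Z_total = (6.7 + j11.6) / (2144 - j3.08e+05) = -3.753e-05 + j2.201e-05 A.
Step 6 — Convert to polar: |I| = 4.351e-05 A, ∠I = 149.6°.

I = 4.351e-05∠149.6° A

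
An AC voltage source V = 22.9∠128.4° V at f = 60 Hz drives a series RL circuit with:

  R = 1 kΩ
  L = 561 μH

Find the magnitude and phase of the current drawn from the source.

Step 1 — Angular frequency: ω = 2π·f = 2π·60 = 377 rad/s.
Step 2 — Component impedances:
  R: Z = R = 1000 Ω
  L: Z = jωL = j·377·0.000561 = 0 + j0.2115 Ω
Step 3 — Series combination: Z_total = R + L = 1000 + j0.2115 Ω = 1000∠0.0° Ω.
Step 4 — Source phasor: V = 22.9∠128.4° V = -14.22 + j17.95 V.
Step 5 — Ohm's law: I = V / Z_total = (-14.22 + j17.95) / (1000 + j0.2115) = -0.01422 + j0.01795 A.
Step 6 — Convert to polar: |I| = 0.0229 A, ∠I = 128.4°.

I = 0.0229∠128.4° A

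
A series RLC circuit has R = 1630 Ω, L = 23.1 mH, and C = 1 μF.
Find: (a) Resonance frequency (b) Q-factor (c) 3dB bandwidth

Step 1 — Resonance: ω₀ = 1/√(LC) = 1/√(0.0231·1e-06) = 6580 rad/s.
Step 2 — f₀ = ω₀/(2π) = 1047 Hz.
Step 3 — Series Q: Q = ω₀L/R = 6580·0.0231/1630 = 0.09324.
Step 4 — Bandwidth: Δω = ω₀/Q = 7.056e+04 rad/s; BW = Δω/(2π) = 1.123e+04 Hz.

(a) f₀ = 1047 Hz  (b) Q = 0.09324  (c) BW = 1.123e+04 Hz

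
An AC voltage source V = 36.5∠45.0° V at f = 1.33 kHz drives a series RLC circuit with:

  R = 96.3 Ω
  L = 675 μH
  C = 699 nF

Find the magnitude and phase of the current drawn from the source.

Step 1 — Angular frequency: ω = 2π·f = 2π·1330 = 8357 rad/s.
Step 2 — Component impedances:
  R: Z = R = 96.3 Ω
  L: Z = jωL = j·8357·0.000675 = 0 + j5.641 Ω
  C: Z = 1/(jωC) = -j/(ω·C) = 0 - j171.2 Ω
Step 3 — Series combination: Z_total = R + L + C = 96.3 - j165.6 Ω = 191.5∠-59.8° Ω.
Step 4 — Source phasor: V = 36.5∠45.0° V = 25.81 + j25.81 V.
Step 5 — Ohm's law: I = V / Z_total = (25.81 + j25.81) / (96.3 - j165.6) = -0.04873 + j0.1842 A.
Step 6 — Convert to polar: |I| = 0.1906 A, ∠I = 104.8°.

I = 0.1906∠104.8° A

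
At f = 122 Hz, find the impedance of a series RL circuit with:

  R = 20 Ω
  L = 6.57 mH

Step 1 — Angular frequency: ω = 2π·f = 2π·122 = 766.5 rad/s.
Step 2 — Component impedances:
  R: Z = R = 20 Ω
  L: Z = jωL = j·766.5·0.00657 = 0 + j5.036 Ω
Step 3 — Series combination: Z_total = R + L = 20 + j5.036 Ω = 20.62∠14.1° Ω.

Z = 20 + j5.036 Ω = 20.62∠14.1° Ω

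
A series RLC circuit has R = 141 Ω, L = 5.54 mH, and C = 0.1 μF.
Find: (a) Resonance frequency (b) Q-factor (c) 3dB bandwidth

Step 1 — Resonance: ω₀ = 1/√(LC) = 1/√(0.00554·1e-07) = 4.249e+04 rad/s.
Step 2 — f₀ = ω₀/(2π) = 6762 Hz.
Step 3 — Series Q: Q = ω₀L/R = 4.249e+04·0.00554/141 = 1.669.
Step 4 — Bandwidth: Δω = ω₀/Q = 2.545e+04 rad/s; BW = Δω/(2π) = 4051 Hz.

(a) f₀ = 6762 Hz  (b) Q = 1.669  (c) BW = 4051 Hz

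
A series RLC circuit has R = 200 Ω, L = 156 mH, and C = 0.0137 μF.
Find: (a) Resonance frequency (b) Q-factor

Step 1 — Resonance condition Im(Z)=0 gives ω₀ = 1/√(LC).
Step 2 — ω₀ = 1/√(0.156·1.37e-08) = 2.163e+04 rad/s.
Step 3 — f₀ = ω₀/(2π) = 3443 Hz.
Step 4 — Series Q: Q = ω₀L/R = 2.163e+04·0.156/200 = 16.87.

(a) f₀ = 3443 Hz  (b) Q = 16.87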